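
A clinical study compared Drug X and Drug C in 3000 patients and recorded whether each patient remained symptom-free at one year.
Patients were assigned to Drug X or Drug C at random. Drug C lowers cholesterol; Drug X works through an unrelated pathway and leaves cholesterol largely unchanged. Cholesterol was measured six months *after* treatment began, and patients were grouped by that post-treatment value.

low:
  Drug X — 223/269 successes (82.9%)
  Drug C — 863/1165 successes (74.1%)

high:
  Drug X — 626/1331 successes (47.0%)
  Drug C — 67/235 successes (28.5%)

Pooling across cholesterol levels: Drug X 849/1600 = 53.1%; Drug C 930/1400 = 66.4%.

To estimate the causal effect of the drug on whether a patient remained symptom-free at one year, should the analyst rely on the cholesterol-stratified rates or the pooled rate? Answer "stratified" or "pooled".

pooled

Cholesterol here is a post-treatment variable shaped by the drug; conditioning on it would introduce bias rather than remove it. The overall comparison is the causal one.
Pooled: Drug X 53.1% vs Drug C 66.4%; Drug C is higher overall.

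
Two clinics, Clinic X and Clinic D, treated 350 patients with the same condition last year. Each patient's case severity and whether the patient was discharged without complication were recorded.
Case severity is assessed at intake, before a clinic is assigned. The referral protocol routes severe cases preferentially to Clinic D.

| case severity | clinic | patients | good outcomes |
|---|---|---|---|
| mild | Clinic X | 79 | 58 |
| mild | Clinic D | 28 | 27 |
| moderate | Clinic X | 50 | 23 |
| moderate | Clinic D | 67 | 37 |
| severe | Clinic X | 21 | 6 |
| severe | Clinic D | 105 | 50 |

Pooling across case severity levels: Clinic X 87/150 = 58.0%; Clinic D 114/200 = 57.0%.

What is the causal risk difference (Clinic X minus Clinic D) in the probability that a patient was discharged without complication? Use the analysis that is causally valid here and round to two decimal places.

-0.17

Since case severity is a pre-existing factor (not a product of the clinic) and it affects the outcome on its own, it is a confounder. The stratified rates, not the pooled rate, identify the causal effect.
Adjusting over the population distribution of case severity: 0.306·(0.734−0.964) + 0.334·(0.460−0.552) + 0.360·(0.286−0.476) = -0.170.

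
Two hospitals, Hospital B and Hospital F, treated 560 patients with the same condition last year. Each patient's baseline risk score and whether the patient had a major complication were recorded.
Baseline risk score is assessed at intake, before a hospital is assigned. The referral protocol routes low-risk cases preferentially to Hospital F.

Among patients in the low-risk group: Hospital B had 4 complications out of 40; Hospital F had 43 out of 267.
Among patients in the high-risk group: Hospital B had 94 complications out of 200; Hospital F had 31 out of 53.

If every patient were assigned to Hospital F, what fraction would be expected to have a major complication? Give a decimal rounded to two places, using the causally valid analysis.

Baseline risk score differs across hospitals for reasons unrelated to any effect of the hospital itself, and it separately predicts the outcome — a classic confounder. We must compare within baseline risk score levels.
Standardising Hospital F to the population baseline risk score mix: 0.548·43/267 + 0.452·31/53 = 0.353.

0.35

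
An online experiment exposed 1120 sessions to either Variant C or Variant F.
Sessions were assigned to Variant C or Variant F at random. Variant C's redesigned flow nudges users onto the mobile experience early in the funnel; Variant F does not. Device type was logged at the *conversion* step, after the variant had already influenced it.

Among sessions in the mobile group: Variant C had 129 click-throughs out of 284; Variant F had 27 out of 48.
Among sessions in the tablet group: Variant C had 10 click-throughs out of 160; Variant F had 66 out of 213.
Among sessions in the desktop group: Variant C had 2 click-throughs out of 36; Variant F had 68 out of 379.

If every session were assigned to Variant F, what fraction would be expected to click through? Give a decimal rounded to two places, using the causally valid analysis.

0.25

Device type lies on the pathway variant → device type → outcome, so adjusting for it blocks the indirect effect. For the total causal effect of variant, use the unadjusted pooled rates.
So P(outcome | do(Variant F)) is just the pooled rate for Variant F: 161/640 = 0.252.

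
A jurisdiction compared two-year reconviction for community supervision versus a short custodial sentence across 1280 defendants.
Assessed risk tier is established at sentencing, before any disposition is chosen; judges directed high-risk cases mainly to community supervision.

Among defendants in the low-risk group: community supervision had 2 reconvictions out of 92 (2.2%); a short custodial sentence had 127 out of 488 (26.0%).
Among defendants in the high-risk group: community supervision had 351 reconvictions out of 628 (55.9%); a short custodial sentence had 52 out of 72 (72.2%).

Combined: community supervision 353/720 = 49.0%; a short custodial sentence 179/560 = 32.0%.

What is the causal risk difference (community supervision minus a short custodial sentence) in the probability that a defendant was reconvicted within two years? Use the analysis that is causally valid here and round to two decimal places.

Assessed risk tier differs across dispositions for reasons unrelated to any effect of the disposition itself, and it separately predicts the outcome — a classic confounder. We must compare within assessed risk tier levels.
Adjusting over the population distribution of assessed risk tier: 0.453·(0.022−0.260) + 0.547·(0.559−0.722) = -0.197.

-0.20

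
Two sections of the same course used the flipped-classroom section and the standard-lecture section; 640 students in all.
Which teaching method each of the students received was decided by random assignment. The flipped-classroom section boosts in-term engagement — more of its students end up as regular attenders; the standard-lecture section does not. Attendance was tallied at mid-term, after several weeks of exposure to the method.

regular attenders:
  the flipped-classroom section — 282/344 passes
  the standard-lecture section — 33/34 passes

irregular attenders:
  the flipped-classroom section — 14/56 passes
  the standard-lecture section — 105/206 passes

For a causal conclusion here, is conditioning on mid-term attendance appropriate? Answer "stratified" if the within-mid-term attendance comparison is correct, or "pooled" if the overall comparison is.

pooled

The mid-term attendance-specific comparison favours the standard-lecture section throughout, but the pooled figures favour the flipped-classroom section. The question is whether to condition on mid-term attendance.
Mid-term attendance is recorded after the teaching method and is itself shifted by it — it sits on the causal path from teaching method to outcome. Conditioning on a mediator would strip out part of the effect we want; the pooled comparison gives the total causal effect.
Pooled: the flipped-classroom section 74.0% vs the standard-lecture section 57.5%; the flipped-classroom section is higher overall.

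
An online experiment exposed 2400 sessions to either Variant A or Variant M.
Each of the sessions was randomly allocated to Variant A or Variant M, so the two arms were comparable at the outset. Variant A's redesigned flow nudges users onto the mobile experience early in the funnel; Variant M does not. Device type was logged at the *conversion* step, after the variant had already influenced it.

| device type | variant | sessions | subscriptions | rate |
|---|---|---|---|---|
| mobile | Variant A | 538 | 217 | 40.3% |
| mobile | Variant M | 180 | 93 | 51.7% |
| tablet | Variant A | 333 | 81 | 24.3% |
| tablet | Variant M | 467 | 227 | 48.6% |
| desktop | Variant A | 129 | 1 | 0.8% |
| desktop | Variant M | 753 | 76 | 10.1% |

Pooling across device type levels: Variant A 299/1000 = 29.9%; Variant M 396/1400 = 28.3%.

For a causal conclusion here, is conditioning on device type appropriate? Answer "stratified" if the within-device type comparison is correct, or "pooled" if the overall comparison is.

The stratified and pooled comparisons disagree (Variant M wins within each device type; Variant A wins overall), so the answer turns on the causal role of device type.
Device type is recorded after the variant and is itself shifted by it — it sits on the causal path from variant to outcome. Conditioning on a mediator would strip out part of the effect we want; the pooled comparison gives the total causal effect.
Pooled: Variant A 29.9% vs Variant M 28.3%; Variant A is higher overall.

pooled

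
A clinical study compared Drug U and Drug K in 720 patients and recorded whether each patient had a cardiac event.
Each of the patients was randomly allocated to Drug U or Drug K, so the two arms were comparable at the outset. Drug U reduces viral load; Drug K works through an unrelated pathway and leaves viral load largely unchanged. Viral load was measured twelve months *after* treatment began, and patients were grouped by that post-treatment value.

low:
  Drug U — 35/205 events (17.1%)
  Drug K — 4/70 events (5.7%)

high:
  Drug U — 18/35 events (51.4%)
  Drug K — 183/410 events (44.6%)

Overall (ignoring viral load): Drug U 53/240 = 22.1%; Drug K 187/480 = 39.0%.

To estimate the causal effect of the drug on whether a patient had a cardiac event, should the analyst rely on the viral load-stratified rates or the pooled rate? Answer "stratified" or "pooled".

Within every viral load level Drug K has the lower rate, yet pooled Drug U does — Simpson's reversal.
Viral load here is a post-treatment variable shaped by the drug; conditioning on it would introduce bias rather than remove it. The overall comparison is the causal one.
Pooled: Drug U 22.1% vs Drug K 39.0%; Drug U is lower overall.

pooled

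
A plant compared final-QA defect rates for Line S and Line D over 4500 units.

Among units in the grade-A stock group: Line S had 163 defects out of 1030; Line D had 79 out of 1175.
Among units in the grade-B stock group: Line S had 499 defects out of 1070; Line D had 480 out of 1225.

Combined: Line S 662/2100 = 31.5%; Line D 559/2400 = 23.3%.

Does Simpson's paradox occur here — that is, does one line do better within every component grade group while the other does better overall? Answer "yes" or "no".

Within each component grade level (grade-A stock 15.8% vs 6.7%; grade-B stock 46.6% vs 39.2%), Line D has the lower rate every time. Pooled: 31.5% vs 23.3% — Line D has the lower rate overall. They agree.

no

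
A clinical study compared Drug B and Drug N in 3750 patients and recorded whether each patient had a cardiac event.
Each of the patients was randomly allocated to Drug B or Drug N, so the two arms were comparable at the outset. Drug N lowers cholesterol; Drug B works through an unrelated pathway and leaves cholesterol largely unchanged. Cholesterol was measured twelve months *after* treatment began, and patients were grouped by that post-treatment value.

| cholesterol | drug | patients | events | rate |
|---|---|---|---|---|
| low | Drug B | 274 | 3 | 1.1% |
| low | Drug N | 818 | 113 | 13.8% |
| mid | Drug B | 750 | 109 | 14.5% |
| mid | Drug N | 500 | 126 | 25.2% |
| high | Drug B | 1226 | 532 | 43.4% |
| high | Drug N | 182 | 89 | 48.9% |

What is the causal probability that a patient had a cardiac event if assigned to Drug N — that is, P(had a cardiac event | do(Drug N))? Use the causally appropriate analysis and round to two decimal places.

Cholesterol is recorded after the drug and is itself shifted by it — it sits on the causal path from drug to outcome. Conditioning on a mediator would strip out part of the effect we want; the pooled comparison gives the total causal effect.
So P(outcome | do(Drug N)) is just the pooled rate for Drug N: 328/1500 = 0.219.

0.22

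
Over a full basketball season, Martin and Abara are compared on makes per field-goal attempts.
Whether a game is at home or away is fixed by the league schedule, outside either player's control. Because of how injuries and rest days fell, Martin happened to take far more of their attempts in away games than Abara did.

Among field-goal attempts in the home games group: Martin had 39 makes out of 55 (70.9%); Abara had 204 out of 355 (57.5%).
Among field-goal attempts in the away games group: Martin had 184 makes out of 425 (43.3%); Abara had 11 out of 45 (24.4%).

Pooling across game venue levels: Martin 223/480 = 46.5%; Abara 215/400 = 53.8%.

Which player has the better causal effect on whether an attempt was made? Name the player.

Since game venue is a pre-existing factor (not a product of the player) and it affects the outcome on its own, it is a confounder. The stratified rates, not the pooled rate, identify the causal effect.
Within each level — home games: 70.9% vs 57.5%; away games: 43.3% vs 24.4% — Martin is higher every time.

Martin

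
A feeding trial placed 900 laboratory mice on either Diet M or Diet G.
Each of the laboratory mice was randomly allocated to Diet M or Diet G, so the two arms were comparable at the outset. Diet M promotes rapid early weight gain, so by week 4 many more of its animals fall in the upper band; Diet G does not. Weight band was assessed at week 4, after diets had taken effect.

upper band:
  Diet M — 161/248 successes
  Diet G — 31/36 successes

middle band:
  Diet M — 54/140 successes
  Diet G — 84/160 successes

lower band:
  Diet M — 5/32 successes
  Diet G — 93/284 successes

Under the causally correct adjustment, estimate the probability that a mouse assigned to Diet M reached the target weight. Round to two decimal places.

0.52

Week-4 weight band lies on the pathway diet → week-4 weight band → outcome, so adjusting for it blocks the indirect effect. For the total causal effect of diet, use the unadjusted pooled rates.
So P(outcome | do(Diet M)) is just the pooled rate for Diet M: 220/420 = 0.524.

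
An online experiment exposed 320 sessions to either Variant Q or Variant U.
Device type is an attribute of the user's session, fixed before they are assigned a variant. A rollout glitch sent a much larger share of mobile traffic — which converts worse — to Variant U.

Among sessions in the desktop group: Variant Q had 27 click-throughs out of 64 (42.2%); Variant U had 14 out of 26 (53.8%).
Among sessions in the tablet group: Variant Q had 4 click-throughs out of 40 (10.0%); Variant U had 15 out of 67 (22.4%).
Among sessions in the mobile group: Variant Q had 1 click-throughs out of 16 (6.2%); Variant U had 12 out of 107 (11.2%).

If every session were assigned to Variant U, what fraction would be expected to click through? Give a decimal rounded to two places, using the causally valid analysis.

The device type-specific comparison favours Variant U throughout, but the pooled figures favour Variant Q. The question is whether to condition on device type.
Device type differs across variants for reasons unrelated to any effect of the variant itself, and it separately predicts the outcome — a classic confounder. We must compare within device type levels.
Standardising Variant U to the population device type mix: 0.281·14/26 + 0.334·15/67 + 0.384·12/107 = 0.269.

0.27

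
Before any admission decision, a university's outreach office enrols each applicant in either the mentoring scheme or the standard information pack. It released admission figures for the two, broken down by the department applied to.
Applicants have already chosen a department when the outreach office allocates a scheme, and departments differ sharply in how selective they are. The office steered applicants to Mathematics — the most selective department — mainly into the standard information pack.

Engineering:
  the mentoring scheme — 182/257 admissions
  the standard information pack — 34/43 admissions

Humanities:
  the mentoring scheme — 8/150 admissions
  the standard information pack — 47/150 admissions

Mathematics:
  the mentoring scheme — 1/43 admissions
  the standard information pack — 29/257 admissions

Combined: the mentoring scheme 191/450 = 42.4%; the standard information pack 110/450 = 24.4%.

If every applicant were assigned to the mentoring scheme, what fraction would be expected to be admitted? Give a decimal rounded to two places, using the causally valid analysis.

the standard information pack is higher inside every department stratum but the mentoring scheme is higher in aggregate. Whether to stratify depends on how department relates to the outreach scheme.
Department satisfies the back-door criterion: it is not a descendant of the outreach scheme, and it blocks the spurious path from outreach scheme to outcome. Adjusting for it (i.e., using the within-department rates) gives the causal effect.
Standardising the mentoring scheme to the population department mix: 0.333·182/257 + 0.333·8/150 + 0.333·1/43 = 0.262.

0.26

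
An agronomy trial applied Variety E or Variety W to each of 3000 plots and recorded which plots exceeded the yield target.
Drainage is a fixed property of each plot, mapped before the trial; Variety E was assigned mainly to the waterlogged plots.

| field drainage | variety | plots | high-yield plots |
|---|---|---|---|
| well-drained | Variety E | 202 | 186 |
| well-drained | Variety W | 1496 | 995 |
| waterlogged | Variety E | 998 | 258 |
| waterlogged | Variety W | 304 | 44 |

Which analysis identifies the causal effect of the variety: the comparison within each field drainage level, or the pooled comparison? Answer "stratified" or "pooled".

Nothing the variety does changes field drainage; the imbalance is an allocation artefact. With field drainage also predicting the outcome, the pooled figure is confounded, and the within-stratum comparison is the causal one.
Within each level — well-drained: 92.1% vs 66.5%; waterlogged: 25.9% vs 14.5% — Variety E is higher every time.

stratified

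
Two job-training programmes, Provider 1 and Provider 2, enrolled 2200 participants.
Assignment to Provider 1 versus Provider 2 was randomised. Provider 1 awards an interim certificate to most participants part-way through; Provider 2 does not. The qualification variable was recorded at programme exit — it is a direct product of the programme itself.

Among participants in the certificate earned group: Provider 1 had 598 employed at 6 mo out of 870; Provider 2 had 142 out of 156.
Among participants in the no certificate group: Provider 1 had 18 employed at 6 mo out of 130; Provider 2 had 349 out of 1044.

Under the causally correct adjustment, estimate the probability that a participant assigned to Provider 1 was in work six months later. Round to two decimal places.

Within every qualification attained during the programme level Provider 2 has the higher rate, yet pooled Provider 1 does — Simpson's reversal.
The distribution of qualification attained during the programme is itself part of what the programme does — it is an intermediate outcome. Holding it fixed would remove that part of the effect; the total effect is the pooled difference.
So P(outcome | do(Provider 1)) is just the pooled rate for Provider 1: 616/1000 = 0.616.

0.62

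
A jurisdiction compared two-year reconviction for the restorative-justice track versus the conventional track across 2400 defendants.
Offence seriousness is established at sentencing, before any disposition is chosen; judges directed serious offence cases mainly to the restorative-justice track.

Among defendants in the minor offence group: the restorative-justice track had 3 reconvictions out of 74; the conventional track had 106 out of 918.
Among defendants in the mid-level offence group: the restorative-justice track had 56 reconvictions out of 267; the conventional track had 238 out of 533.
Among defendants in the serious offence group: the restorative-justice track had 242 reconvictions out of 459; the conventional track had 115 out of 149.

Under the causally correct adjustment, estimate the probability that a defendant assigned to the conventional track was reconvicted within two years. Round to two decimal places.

The offence seriousness-specific comparison favours the restorative-justice track throughout, but the pooled figures favour the conventional track. The question is whether to condition on offence seriousness.
Offence seriousness is set before the disposition has any effect — it is not caused by the disposition — and it independently drives the outcome. That makes it a confounder, so the causal comparison is within offence seriousness levels.
Standardising the conventional track to the population offence seriousness mix: 0.413·106/918 + 0.333·238/533 + 0.253·115/149 = 0.392.

0.39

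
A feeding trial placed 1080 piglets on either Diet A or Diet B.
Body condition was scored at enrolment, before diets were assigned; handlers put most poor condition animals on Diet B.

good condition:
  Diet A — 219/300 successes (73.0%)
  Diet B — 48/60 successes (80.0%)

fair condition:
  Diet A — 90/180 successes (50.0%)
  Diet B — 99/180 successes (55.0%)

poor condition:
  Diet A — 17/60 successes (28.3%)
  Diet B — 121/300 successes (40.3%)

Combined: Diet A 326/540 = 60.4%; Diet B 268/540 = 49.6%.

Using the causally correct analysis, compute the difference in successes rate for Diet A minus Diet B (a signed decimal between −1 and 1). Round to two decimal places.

-0.08

The stratified and pooled comparisons disagree (Diet B wins within each starting body condition; Diet A wins overall), so the answer turns on the causal role of starting body condition.
Starting body condition satisfies the back-door criterion: it is not a descendant of the diet, and it blocks the spurious path from diet to outcome. Adjusting for it (i.e., using the within-starting body condition rates) gives the causal effect.
Adjusting over the population distribution of starting body condition: 0.333·(0.730−0.800) + 0.333·(0.500−0.550) + 0.333·(0.283−0.403) = -0.080.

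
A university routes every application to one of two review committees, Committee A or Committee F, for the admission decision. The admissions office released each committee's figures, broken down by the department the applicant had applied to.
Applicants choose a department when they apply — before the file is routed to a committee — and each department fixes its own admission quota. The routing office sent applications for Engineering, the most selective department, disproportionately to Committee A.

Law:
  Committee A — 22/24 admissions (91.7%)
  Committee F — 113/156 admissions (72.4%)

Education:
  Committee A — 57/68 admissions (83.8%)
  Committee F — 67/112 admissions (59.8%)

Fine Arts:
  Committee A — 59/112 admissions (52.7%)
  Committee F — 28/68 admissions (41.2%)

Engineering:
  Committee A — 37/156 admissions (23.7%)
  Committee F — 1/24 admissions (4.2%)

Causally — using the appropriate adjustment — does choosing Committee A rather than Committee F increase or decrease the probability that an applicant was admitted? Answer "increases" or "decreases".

The stratified and pooled comparisons disagree (Committee A wins within each department; Committee F wins overall), so the answer turns on the causal role of department.
Department satisfies the back-door criterion: it is not a descendant of the review committee, and it blocks the spurious path from review committee to outcome. Adjusting for it (i.e., using the within-department rates) gives the causal effect.
Within each level — Law: 91.7% vs 72.4%; Education: 83.8% vs 59.8%; Fine Arts: 52.7% vs 41.2%; Engineering: 23.7% vs 4.2% — Committee A is higher every time.

increases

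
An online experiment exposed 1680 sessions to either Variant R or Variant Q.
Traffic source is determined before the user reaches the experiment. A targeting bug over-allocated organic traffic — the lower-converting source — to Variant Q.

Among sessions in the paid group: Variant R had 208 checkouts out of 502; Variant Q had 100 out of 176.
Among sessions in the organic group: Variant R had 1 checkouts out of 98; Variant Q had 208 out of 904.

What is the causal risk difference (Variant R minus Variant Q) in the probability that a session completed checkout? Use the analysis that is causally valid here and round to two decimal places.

Since traffic source is a pre-existing factor (not a product of the variant) and it affects the outcome on its own, it is a confounder. The stratified rates, not the pooled rate, identify the causal effect.
Adjusting over the population distribution of traffic source: 0.404·(0.414−0.568) + 0.596·(0.010−0.230) = -0.193.

-0.19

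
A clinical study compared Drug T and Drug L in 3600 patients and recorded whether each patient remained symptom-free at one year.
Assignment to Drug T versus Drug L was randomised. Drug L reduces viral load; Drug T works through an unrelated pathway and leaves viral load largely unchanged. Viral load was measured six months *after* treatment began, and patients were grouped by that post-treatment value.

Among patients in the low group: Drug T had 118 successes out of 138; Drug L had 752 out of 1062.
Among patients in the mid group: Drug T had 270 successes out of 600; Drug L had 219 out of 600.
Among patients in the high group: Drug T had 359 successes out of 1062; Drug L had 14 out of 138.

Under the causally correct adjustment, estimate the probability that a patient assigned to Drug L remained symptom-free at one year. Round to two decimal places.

Drug T is higher inside every viral load stratum but Drug L is higher in aggregate. Whether to stratify depends on how viral load relates to the drug.
The distribution of viral load is itself part of what the drug does — it is an intermediate outcome. Holding it fixed would remove that part of the effect; the total effect is the pooled difference.
So P(outcome | do(Drug L)) is just the pooled rate for Drug L: 985/1800 = 0.547.

0.55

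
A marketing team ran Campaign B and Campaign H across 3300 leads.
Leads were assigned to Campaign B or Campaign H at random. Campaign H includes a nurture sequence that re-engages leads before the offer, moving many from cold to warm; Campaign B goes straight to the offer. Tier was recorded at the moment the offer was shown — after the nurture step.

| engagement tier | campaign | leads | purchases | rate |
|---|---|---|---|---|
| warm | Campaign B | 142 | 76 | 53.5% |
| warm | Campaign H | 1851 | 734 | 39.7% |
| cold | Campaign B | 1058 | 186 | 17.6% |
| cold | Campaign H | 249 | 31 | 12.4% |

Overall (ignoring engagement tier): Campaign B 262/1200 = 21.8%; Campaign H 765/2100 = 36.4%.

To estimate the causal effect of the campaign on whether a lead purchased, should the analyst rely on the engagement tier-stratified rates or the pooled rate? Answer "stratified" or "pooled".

pooled

Engagement tier is recorded after the campaign and is itself shifted by it — it sits on the causal path from campaign to outcome. Conditioning on a mediator would strip out part of the effect we want; the pooled comparison gives the total causal effect.
Pooled: Campaign B 21.8% vs Campaign H 36.4%; Campaign H is higher overall.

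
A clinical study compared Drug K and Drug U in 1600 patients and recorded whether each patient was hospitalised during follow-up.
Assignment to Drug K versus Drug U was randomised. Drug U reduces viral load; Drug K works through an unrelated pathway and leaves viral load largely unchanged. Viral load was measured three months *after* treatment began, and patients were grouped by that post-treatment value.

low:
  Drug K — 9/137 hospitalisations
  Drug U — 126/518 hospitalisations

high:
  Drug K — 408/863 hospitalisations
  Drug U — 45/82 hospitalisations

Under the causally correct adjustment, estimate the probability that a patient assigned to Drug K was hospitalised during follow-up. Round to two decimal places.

Viral load is downstream of the drug. One should not condition on a consequence of treatment, so the overall rates are the right comparison.
So P(outcome | do(Drug K)) is just the pooled rate for Drug K: 417/1000 = 0.417.

0.42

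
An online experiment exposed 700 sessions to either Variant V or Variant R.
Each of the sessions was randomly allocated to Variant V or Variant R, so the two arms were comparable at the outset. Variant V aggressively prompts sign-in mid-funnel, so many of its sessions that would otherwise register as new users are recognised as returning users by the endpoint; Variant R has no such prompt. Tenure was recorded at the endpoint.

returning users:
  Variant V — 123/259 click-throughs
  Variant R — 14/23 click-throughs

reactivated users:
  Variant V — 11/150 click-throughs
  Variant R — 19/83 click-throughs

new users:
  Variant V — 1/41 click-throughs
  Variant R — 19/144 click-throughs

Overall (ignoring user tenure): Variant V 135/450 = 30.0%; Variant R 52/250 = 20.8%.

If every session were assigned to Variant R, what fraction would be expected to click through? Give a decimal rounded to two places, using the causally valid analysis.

0.21

User tenure here is a post-treatment variable shaped by the variant; conditioning on it would introduce bias rather than remove it. The overall comparison is the causal one.
So P(outcome | do(Variant R)) is just the pooled rate for Variant R: 52/250 = 0.208.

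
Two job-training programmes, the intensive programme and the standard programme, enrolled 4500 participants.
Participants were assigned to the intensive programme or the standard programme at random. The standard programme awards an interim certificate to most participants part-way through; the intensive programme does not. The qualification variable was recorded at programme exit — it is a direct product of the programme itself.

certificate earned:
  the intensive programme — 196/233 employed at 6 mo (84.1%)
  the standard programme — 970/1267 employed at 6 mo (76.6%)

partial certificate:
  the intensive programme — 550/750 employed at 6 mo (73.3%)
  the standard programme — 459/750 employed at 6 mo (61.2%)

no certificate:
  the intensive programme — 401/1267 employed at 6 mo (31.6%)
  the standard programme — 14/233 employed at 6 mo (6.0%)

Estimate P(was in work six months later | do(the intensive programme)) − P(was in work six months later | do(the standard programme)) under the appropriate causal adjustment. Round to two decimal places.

Qualification attained during the programme is downstream of the programme. One should not condition on a consequence of treatment, so the overall rates are the right comparison.
The causal difference is the pooled difference: 0.510 − 0.641 = -0.132.

-0.13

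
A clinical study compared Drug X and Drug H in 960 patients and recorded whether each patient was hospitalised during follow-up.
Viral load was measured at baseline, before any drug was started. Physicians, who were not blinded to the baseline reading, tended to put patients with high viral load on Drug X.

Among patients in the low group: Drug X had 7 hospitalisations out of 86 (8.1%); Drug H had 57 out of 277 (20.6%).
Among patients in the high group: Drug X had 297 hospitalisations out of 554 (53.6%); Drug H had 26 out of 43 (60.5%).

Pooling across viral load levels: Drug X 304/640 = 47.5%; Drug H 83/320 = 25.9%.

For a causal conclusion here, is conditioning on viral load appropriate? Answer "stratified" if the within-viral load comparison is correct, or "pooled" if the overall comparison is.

The stratified and pooled comparisons disagree (Drug X wins within each viral load; Drug H wins overall), so the answer turns on the causal role of viral load.
Nothing the drug does changes viral load; the imbalance is an allocation artefact. With viral load also predicting the outcome, the pooled figure is confounded, and the within-stratum comparison is the causal one.
Within each level — low: 8.1% vs 20.6%; high: 53.6% vs 60.5% — Drug X is lower every time.

stratified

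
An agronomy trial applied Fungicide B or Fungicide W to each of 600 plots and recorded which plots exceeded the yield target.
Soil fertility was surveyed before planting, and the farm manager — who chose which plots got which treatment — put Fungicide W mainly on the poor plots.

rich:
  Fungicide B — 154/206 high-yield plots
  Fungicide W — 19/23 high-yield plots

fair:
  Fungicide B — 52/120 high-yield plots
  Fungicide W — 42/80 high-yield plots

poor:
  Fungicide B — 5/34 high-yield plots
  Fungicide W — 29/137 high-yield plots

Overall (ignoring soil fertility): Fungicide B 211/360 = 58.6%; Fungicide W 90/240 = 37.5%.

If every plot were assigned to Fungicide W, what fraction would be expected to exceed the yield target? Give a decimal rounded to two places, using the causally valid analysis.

0.55

The imbalance in soil fertility arose from how plots were allocated, not from anything the fungicide did; and soil fertility independently affects the outcome. The pooled gap is confounded — condition on soil fertility.
Standardising Fungicide W to the population soil fertility mix: 0.382·19/23 + 0.333·42/80 + 0.285·29/137 = 0.551.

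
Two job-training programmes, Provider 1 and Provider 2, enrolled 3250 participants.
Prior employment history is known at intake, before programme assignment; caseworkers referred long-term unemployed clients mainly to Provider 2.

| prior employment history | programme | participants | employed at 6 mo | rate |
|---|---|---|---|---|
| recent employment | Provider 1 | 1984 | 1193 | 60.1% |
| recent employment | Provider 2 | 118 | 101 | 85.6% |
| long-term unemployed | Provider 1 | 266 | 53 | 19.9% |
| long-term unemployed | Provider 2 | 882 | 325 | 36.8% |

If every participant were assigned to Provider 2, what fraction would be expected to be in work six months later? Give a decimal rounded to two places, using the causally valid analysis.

Since prior employment history is a pre-existing factor (not a product of the programme) and it affects the outcome on its own, it is a confounder. The stratified rates, not the pooled rate, identify the causal effect.
Standardising Provider 2 to the population prior employment history mix: 0.647·101/118 + 0.353·325/882 = 0.684.

0.68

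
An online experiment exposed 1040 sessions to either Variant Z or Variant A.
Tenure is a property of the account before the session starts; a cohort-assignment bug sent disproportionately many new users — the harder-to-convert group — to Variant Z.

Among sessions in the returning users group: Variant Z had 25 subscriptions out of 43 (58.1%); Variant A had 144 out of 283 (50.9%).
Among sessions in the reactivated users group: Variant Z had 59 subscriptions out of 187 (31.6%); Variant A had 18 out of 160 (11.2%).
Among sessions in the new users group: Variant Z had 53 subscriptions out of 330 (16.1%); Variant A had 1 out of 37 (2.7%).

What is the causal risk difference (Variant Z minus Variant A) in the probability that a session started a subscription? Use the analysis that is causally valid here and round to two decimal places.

+0.14

Nothing the variant does changes user tenure; the imbalance is an allocation artefact. With user tenure also predicting the outcome, the pooled figure is confounded, and the within-stratum comparison is the causal one.
Adjusting over the population distribution of user tenure: 0.313·(0.581−0.509) + 0.334·(0.316−0.113) + 0.353·(0.161−0.027) = +0.138.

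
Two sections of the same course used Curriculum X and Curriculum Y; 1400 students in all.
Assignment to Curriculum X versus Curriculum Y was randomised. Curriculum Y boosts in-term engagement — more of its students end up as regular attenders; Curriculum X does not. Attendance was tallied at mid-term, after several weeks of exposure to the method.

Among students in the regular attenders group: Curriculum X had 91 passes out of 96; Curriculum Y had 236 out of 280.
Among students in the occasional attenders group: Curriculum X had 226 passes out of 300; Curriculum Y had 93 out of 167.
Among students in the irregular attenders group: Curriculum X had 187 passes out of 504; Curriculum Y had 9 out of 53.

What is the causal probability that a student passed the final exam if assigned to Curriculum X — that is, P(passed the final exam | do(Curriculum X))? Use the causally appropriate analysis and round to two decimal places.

0.56

The stratified and pooled comparisons disagree (Curriculum X wins within each mid-term attendance; Curriculum Y wins overall), so the answer turns on the causal role of mid-term attendance.
Mid-term attendance here is a post-treatment variable shaped by the teaching method; conditioning on it would introduce bias rather than remove it. The overall comparison is the causal one.
So P(outcome | do(Curriculum X)) is just the pooled rate for Curriculum X: 504/900 = 0.560.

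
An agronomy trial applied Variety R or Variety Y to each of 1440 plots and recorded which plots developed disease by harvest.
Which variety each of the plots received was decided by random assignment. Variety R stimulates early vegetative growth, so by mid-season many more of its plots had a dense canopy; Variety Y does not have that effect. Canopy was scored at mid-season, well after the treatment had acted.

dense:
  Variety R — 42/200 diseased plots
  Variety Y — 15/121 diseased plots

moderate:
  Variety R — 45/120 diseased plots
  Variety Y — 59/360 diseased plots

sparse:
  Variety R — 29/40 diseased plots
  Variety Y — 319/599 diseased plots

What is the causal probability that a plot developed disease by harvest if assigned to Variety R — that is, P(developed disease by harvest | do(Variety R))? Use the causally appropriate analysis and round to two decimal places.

0.32

The distribution of mid-season canopy is itself part of what the variety does — it is an intermediate outcome. Holding it fixed would remove that part of the effect; the total effect is the pooled difference.
So P(outcome | do(Variety R)) is just the pooled rate for Variety R: 116/360 = 0.322.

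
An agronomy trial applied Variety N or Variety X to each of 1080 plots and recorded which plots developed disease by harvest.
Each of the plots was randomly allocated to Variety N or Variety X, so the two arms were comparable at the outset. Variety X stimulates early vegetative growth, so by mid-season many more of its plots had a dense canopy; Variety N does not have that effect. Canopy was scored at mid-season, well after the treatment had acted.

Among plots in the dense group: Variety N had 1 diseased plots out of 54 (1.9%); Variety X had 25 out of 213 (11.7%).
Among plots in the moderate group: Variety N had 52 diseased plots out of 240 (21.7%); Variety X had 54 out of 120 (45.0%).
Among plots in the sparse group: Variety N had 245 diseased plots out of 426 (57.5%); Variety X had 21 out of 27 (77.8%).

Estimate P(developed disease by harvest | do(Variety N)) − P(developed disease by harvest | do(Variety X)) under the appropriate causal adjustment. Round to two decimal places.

Because the variety influences mid-season canopy, mid-season canopy is a post-treatment mediator, not a confounder. Stratifying on it would bias the estimate; the causal effect is the crude pooled difference.
The causal difference is the pooled difference: 0.414 − 0.278 = +0.136.

+0.14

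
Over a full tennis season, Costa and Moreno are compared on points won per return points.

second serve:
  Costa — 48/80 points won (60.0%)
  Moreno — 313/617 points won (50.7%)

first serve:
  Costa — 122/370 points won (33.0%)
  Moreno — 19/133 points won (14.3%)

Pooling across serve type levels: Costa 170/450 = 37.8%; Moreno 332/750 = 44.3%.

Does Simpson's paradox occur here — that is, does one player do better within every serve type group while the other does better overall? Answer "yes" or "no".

yes

Within each serve type level (second serve 60.0% vs 50.7%; first serve 33.0% vs 14.3%), Costa has the higher rate every time. Pooled: 37.8% vs 44.3% — Moreno has the higher rate overall. The two comparisons disagree.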